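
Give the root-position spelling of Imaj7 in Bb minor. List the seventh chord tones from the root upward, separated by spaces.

Imaj7 is built on scale degree 1, which is Bb in both Bb minor and its parallel. Building the major-seventh chord from the parallel major on Bb: Bb–D–F–A.

Bb D F A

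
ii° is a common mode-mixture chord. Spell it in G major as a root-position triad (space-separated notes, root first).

A C Eb

The root, A, is scale degree 2 — the same note in G major and G minor; only the chord quality changes. Stacking thirds in G minor on A gives A–C–Eb.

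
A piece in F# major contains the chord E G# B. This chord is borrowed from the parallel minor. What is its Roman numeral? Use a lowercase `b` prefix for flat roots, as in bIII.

In F# major scale degree 7 is E#; E is its lowered form, from F# minor. Diatonically F# major has E#dim (vii°) on that degree; E–G#–B is instead the major chord native to F# minor, so it takes the label bVII.

bVII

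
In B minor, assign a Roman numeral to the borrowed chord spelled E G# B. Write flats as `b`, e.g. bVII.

IV

The root E is the diatonic 4th degree of B minor; the borrowing shows in the chord quality. The diatonic chord on degree 4 would be Em (iv), but E–G#–B is the major chord from B major. As a borrowed chord it is labeled IV.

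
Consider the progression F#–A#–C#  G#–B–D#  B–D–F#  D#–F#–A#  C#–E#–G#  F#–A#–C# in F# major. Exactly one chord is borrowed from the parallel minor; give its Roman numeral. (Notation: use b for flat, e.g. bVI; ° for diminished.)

F# major has the diatonic set F#, G#m, A#m, B, C#, D#m, E#dim. F#–A#–C# = F#, G#–B–D# = G#m, D#–F#–A# = D#m and C#–E#–G# = C# are all diatonic. B–D–F# doesn't fit — on degree 4 F# major would have B (IV). Bm is the degree-4 chord of F# minor, so it is the borrowed iv.

iv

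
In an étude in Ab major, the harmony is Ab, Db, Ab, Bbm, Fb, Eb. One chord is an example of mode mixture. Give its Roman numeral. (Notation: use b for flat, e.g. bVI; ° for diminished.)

The diatonic triads in Ab major are Ab, Bbm, Cm, Db, Eb, Fm, Gdim. Ab, Db, Bbm and Eb all belong to that set. But Fb (Fb–Ab–Cb) is foreign: the diatonic vi on degree 6 is Fm, whereas Fb comes from Ab minor. It is labeled bVI.

bVI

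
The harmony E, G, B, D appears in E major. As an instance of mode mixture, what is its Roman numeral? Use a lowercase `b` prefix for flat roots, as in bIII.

i7

E is scale degree 1 in E major. Diatonically E major has E (I) on that degree; E–G–B–D is instead the minor-seventh chord native to E minor, so it takes the label i7.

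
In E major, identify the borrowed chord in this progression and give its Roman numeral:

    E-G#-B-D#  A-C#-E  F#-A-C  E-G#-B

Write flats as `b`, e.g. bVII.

In E major the diatonic chords are E, F#m, G#m, A, B, C#m, D#dim. E–G#–B–D# = Emaj7, A–C#–E = A and E–G#–B = E are all diatonic. F#–A–C doesn't fit — on degree 2 E major would have F#m (ii). F#dim is the degree-2 chord of E minor, so it is the borrowed ii°.

ii°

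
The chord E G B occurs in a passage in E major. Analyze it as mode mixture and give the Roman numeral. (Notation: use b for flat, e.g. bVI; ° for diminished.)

The root E is the diatonic 1st degree of E major; the borrowing shows in the chord quality. The diatonic chord on degree 1 would be E (I), but E–G–B is the minor chord from E minor. As a borrowed chord it is labeled i.

i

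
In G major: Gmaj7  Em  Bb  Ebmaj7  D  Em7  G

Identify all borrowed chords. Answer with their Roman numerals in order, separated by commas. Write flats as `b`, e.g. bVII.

bIII, bVImaj7

G major has the diatonic set G, Am, Bm, C, D, Em, F#dim. Gmaj7, Em, D, Em7 and G all belong to that set. Bb (Bb–D–F) doesn't fit — on degree 3 G major would have Bm (iii). Bb is the degree-3 chord of G minor, so it is the borrowed bIII. But Ebmaj7 (Eb–G–Bb–D) is foreign: the diatonic vi on degree 6 is Em, whereas Ebmaj7 comes from G minor. It is labeled bVImaj7.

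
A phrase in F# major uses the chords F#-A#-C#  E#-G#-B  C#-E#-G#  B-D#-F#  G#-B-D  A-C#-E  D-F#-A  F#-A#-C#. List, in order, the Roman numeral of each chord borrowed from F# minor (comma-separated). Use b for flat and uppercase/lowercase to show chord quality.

ii°, bIII, bVI

The diatonic triads in F# major are F#, G#m, A#m, B, C#, D#m, E#dim. F#–A#–C# = F#, E#–G#–B = E#dim, C#–E#–G# = C# and B–D#–F# = B are all diatonic. G#–B–D doesn't fit — on degree 2 F# major would have G#m (ii). G#dim is the degree-2 chord of F# minor, so it is the borrowed ii°. A–C#–E is not: scale degree 3 in F# major carries A#m (iii). In F# minor the chord on that degree is A, so here it functions as bIII, borrowed from the parallel minor. But D–F#–A is foreign: the diatonic vi on degree 6 is D#m, whereas D comes from F# minor. It is labeled bVI.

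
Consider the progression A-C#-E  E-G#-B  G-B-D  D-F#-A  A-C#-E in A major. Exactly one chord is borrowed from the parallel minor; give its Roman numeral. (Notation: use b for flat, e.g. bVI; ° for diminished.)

bVII

A major has the diatonic set A, Bm, C#m, D, E, F#m, G#dim. Of the given chords, A–C#–E = A, E–G#–B = E and D–F#–A = D are diatonic. But G–B–D is foreign: the diatonic vii° on degree 7 is G#dim, whereas G comes from A minor. It is labeled bVII.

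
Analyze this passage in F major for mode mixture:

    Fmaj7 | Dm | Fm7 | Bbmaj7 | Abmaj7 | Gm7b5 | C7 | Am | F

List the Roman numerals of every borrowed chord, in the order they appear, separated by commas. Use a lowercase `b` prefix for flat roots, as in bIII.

i7, bIIImaj7, iiø7

In F major the diatonic chords are F, Gm, Am, Bb, C, Dm, Edim. Fmaj7, Dm, Bbmaj7, C7, Am and F are all diatonic. Fm7 (F–Ab–C–Eb) doesn't fit — on degree 1 F major would have F (I). Fm7 is the degree-1 chord of F minor, so it is the borrowed i7. Abmaj7 (Ab–C–Eb–G) is not: scale degree 3 in F major carries Am (iii). In F minor the chord on that degree is Abmaj7, so here it functions as bIIImaj7, borrowed from the parallel minor. But Gm7b5 (G–Bb–Db–F) is foreign: the diatonic ii on degree 2 is Gm, whereas Gm7b5 comes from F minor. It is labeled iiø7.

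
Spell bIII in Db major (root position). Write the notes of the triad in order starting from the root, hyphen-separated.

Fb-Ab-Cb

The root of bIII is the lowered 3rd degree: F becomes Fb. Stacking thirds in Db minor on Fb gives Fb–Ab–Cb.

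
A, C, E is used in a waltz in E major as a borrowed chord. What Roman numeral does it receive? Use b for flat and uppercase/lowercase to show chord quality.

The root A is the diatonic 4th degree of E major; the borrowing shows in the chord quality. Diatonically E major has A (IV) on that degree; A–C–E is instead the minor chord native to E minor, so it takes the label iv.

iv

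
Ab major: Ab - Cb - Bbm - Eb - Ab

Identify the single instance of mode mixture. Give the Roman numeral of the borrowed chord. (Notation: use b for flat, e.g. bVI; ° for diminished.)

bIII

The diatonic triads in Ab major are Ab, Bbm, Cm, Db, Eb, Fm, Gdim. Of the given chords, Ab, Bbm and Eb are diatonic. Cb (Cb–Eb–Gb) is not: scale degree 3 in Ab major carries Cm (iii). In Ab minor the chord on that degree is Cb, so here it functions as bIII, borrowed from the parallel minor.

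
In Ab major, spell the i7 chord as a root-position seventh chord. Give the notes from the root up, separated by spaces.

Ab Cb Eb Gb

i7 is built on scale degree 1, which is Ab in both Ab major and its parallel. Stacking thirds in Ab minor on Ab gives Ab–Cb–Eb–Gb.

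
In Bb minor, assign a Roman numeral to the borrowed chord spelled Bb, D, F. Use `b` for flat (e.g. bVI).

I

Bb is scale degree 1 in Bb minor. The diatonic chord on degree 1 would be Bbm (i), but Bb–D–F is the major chord from Bb major. As a borrowed chord it is labeled I.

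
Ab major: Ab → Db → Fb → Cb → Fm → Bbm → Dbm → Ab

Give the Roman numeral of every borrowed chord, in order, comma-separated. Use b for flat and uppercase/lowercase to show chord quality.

bVI, bIII, iv

Ab major has the diatonic set Ab, Bbm, Cm, Db, Eb, Fm, Gdim. Of the given chords, Ab, Db, Fm and Bbm are diatonic. But Fb (Fb–Ab–Cb) is foreign: the diatonic vi on degree 6 is Fm, whereas Fb comes from Ab minor. It is labeled bVI. But Cb (Cb–Eb–Gb) is foreign: the diatonic iii on degree 3 is Cm, whereas Cb comes from Ab minor. It is labeled bIII. Dbm (Db–Fb–Ab) doesn't fit — on degree 4 Ab major would have Db (IV). Dbm is the degree-4 chord of Ab minor, so it is the borrowed iv.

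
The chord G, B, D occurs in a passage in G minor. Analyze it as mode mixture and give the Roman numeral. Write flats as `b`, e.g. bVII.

G is scale degree 1 in G minor. The diatonic chord on degree 1 would be Gm (i), but G–B–D is the major chord from G major. As a borrowed chord it is labeled I.

I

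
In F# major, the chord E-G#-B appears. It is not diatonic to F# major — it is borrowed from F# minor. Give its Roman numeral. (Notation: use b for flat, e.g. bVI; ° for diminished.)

bVII

E is the lowered form of scale degree 7 in F# major (the diatonic degree 7 is E#). Diatonically F# major has E#dim (vii°) on that degree; E–G#–B is instead the major chord native to F# minor, so it takes the label bVII.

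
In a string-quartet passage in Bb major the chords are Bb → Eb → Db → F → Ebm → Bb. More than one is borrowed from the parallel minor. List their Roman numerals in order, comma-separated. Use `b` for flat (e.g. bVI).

Bb major has the diatonic set Bb, Cm, Dm, Eb, F, Gm, Adim. Bb, Eb and F all belong to that set. Db (Db–F–Ab) is not: scale degree 3 in Bb major carries Dm (iii). In Bb minor the chord on that degree is Db, so here it functions as bIII, borrowed from the parallel minor. Ebm (Eb–Gb–Bb) is not: scale degree 4 in Bb major carries Eb (IV). In Bb minor the chord on that degree is Ebm, so here it functions as iv, borrowed from the parallel minor.

bIII, iv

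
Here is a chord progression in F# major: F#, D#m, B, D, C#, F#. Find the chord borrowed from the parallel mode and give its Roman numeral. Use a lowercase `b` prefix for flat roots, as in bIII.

F# major has the diatonic set F#, G#m, A#m, B, C#, D#m, E#dim. F#, D#m, B and C# are all diatonic. But D (D–F#–A) is foreign: the diatonic vi on degree 6 is D#m, whereas D comes from F# minor. It is labeled bVI.

bVI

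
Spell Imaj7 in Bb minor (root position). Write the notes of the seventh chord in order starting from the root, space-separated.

Bb D F A

The root, Bb, is scale degree 1 — the same note in Bb minor and Bb major; only the chord quality changes. In Bb major the chord on Bb is Bb–D–F–A.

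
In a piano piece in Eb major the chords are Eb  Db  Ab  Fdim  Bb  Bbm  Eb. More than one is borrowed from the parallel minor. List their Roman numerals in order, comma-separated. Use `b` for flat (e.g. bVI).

In Eb major the diatonic chords are Eb, Fm, Gm, Ab, Bb, Cm, Ddim. Of the given chords, Eb, Ab and Bb are diatonic. Db (Db–F–Ab) is not: scale degree 7 in Eb major carries Ddim (vii°). In Eb minor the chord on that degree is Db, so here it functions as bVII, borrowed from the parallel minor. Fdim (F–Ab–Cb) is not: scale degree 2 in Eb major carries Fm (ii). In Eb minor the chord on that degree is Fdim, so here it functions as ii°, borrowed from the parallel minor. Bbm (Bb–Db–F) doesn't fit — on degree 5 Eb major would have Bb (V). Bbm is the degree-5 chord of Eb minor, so it is the borrowed v.

bVII, ii°, v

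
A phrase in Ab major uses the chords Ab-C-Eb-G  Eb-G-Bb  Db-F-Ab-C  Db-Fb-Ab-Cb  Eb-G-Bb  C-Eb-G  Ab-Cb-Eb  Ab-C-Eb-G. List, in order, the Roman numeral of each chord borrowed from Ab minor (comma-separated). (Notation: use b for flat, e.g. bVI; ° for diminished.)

iv7, i

In Ab major the diatonic chords are Ab, Bbm, Cm, Db, Eb, Fm, Gdim. Ab–C–Eb–G = Abmaj7, Eb–G–Bb = Eb, Db–F–Ab–C = Dbmaj7 and C–Eb–G = Cm are all diatonic. But Db–Fb–Ab–Cb is foreign: the diatonic IV on degree 4 is Db, whereas Dbm7 comes from Ab minor. It is labeled iv7. Ab–Cb–Eb is not: scale degree 1 in Ab major carries Ab (I). In Ab minor the chord on that degree is Abm, so here it functions as i, borrowed from the parallel minor.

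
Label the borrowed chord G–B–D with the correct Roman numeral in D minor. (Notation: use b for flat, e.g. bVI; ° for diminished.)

The root G is the diatonic 4th degree of D minor; the borrowing shows in the chord quality. G–B–D is a major chord — the form found in D major, not the diatonic iv (Gm). Borrowed into D minor it is written IV.

IV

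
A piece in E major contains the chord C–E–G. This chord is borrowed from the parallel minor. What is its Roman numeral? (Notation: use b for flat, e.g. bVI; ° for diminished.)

In E major scale degree 6 is C#; C is its lowered form, from E minor. The diatonic chord on degree 6 would be C#m (vi), but C–E–G is the major chord from E minor. As a borrowed chord it is labeled bVI.

bVI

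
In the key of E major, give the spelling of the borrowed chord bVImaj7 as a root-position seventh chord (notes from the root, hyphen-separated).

bVImaj7 is built on the lowered scale degree 6. In E major degree 6 is C#; lowered it becomes C. In E minor the chord on C is C–E–G–B.

C-E-G-B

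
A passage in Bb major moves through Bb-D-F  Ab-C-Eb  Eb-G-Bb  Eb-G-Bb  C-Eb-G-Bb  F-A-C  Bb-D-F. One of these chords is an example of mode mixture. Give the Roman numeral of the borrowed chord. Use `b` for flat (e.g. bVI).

bVII

The diatonic triads in Bb major are Bb, Cm, Dm, Eb, F, Gm, Adim. Of the given chords, Bb–D–F = Bb, Eb–G–Bb = Eb, C–Eb–G–Bb = Cm7 and F–A–C = F are diatonic. Ab–C–Eb doesn't fit — on degree 7 Bb major would have Adim (vii°). Ab is the degree-7 chord of Bb minor, so it is the borrowed bVII.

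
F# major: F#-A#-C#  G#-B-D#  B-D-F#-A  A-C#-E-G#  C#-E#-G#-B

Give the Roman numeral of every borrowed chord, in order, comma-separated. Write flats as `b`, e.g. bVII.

The diatonic triads in F# major are F#, G#m, A#m, B, C#, D#m, E#dim. F#–A#–C# = F#, G#–B–D# = G#m and C#–E#–G#–B = C#7 are all diatonic. B–D–F#–A doesn't fit — on degree 4 F# major would have B (IV). Bm7 is the degree-4 chord of F# minor, so it is the borrowed iv7. A–C#–E–G# doesn't fit — on degree 3 F# major would have A#m (iii). Amaj7 is the degree-3 chord of F# minor, so it is the borrowed bIIImaj7.

iv7, bIIImaj7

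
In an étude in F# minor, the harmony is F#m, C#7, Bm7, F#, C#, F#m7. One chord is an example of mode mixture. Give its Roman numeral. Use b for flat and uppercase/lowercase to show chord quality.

I

F# minor has the diatonic set F#m, G#dim, A, Bm, C#, D, E (with V from harmonic minor). F#m, C#7, Bm7, C# and F#m7 are all diatonic. F# (F#–A#–C#) doesn't fit — on degree 1 F# minor would have F#m (i). F# is the degree-1 chord of F# major, so it is the borrowed I.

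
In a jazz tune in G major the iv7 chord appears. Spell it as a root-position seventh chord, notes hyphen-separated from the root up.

C-Eb-G-Bb

iv7 is built on scale degree 4, which is C in both G major and its parallel. In G minor the chord on C is C–Eb–G–Bb.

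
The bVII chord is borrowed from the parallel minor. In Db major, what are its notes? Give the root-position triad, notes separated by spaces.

bVII is built on the lowered scale degree 7. In Db major degree 7 is C; lowered it becomes Cb. In Db minor the chord on Cb is Cb–Eb–Gb.

Cb Eb Gb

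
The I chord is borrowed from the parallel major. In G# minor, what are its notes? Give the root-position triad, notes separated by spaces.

G# B# D#

The root, G#, is scale degree 1 — the same note in G# minor and G# major; only the chord quality changes. Building the major chord from the parallel major on G#: G#–B#–D#.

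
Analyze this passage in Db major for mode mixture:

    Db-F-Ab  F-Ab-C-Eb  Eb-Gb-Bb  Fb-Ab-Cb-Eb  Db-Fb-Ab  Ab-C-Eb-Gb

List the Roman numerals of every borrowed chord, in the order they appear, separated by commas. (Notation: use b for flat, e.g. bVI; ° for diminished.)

In Db major the diatonic chords are Db, Ebm, Fm, Gb, Ab, Bbm, Cdim. Db–F–Ab = Db, F–Ab–C–Eb = Fm7, Eb–Gb–Bb = Ebm and Ab–C–Eb–Gb = Ab7 are all diatonic. Fb–Ab–Cb–Eb is not: scale degree 3 in Db major carries Fm (iii). In Db minor the chord on that degree is Fbmaj7, so here it functions as bIIImaj7, borrowed from the parallel minor. Db–Fb–Ab is not: scale degree 1 in Db major carries Db (I). In Db minor the chord on that degree is Dbm, so here it functions as i, borrowed from the parallel minor.

bIIImaj7, i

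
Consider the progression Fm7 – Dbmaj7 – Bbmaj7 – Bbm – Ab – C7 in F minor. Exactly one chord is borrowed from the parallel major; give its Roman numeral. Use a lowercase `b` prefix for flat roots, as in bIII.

In F minor (with V from harmonic minor) the diatonic chords are Fm, Gdim, Ab, Bbm, C, Db, Eb. Fm7, Dbmaj7, Bbm, Ab and C7 are all diatonic. Bbmaj7 (Bb–D–F–A) doesn't fit — on degree 4 F minor would have Bbm (iv). Bbmaj7 is the degree-4 chord of F major, so it is the borrowed IVmaj7.

IVmaj7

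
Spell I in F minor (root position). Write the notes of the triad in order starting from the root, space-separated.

I is built on scale degree 1, which is F in both F minor and its parallel. Stacking thirds in F major on F gives F–A–C.

F A C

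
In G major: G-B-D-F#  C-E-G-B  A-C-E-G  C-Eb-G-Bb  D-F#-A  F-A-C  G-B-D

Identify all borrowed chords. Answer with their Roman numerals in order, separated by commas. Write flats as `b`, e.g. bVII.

The diatonic triads in G major are G, Am, Bm, C, D, Em, F#dim. G–B–D–F# = Gmaj7, C–E–G–B = Cmaj7, A–C–E–G = Am7, D–F#–A = D and G–B–D = G all belong to that set. But C–Eb–G–Bb is foreign: the diatonic IV on degree 4 is C, whereas Cm7 comes from G minor. It is labeled iv7. But F–A–C is foreign: the diatonic vii° on degree 7 is F#dim, whereas F comes from G minor. It is labeled bVII.

iv7, bVII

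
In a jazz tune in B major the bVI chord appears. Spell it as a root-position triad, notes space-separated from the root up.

Scale degree 6 in B major is G#. bVI uses the lowered form, G, taken from B minor. Building the major chord from the parallel minor on G: G–B–D.

G B D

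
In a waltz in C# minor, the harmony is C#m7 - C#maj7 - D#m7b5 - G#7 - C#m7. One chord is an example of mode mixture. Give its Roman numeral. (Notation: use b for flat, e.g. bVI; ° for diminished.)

Imaj7

The diatonic triads in C# minor (with V from harmonic minor) are C#m, D#dim, E, F#m, G#, A, B. C#m7, D#m7b5 and G#7 all belong to that set. But C#maj7 (C#–E#–G#–B#) is foreign: the diatonic i on degree 1 is C#m, whereas C#maj7 comes from C# major. It is labeled Imaj7.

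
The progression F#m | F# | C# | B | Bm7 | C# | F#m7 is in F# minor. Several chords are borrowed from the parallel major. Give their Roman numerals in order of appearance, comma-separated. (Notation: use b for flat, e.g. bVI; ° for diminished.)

F# minor has the diatonic set F#m, G#dim, A, Bm, C#, D, E (with V from harmonic minor). Of the given chords, F#m, C#, Bm7 and F#m7 are diatonic. F# (F#–A#–C#) doesn't fit — on degree 1 F# minor would have F#m (i). F# is the degree-1 chord of F# major, so it is the borrowed I. B (B–D#–F#) doesn't fit — on degree 4 F# minor would have Bm (iv). B is the degree-4 chord of F# major, so it is the borrowed IV.

I, IV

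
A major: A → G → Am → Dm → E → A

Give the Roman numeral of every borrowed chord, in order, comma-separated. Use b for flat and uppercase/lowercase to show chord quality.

bVII, i, iv

In A major the diatonic chords are A, Bm, C#m, D, E, F#m, G#dim. A and E are both diatonic. But G (G–B–D) is foreign: the diatonic vii° on degree 7 is G#dim, whereas G comes from A minor. It is labeled bVII. But Am (A–C–E) is foreign: the diatonic I on degree 1 is A, whereas Am comes from A minor. It is labeled i. But Dm (D–F–A) is foreign: the diatonic IV on degree 4 is D, whereas Dm comes from A minor. It is labeled iv.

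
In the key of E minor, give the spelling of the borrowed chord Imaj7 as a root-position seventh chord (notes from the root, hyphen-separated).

E-G#-B-D#

The root, E, is scale degree 1 — the same note in E minor and E major; only the chord quality changes. Stacking thirds in E major on E gives E–G#–B–D#.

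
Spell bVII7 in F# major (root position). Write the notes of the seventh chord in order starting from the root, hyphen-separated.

E-G#-B-D

The root of bVII7 is the lowered 7th degree: E# becomes E. In F# minor the chord on E is E–G#–B–D.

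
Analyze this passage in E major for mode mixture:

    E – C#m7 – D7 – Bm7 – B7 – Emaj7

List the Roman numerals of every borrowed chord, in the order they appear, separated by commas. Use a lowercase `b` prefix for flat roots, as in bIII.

In E major the diatonic chords are E, F#m, G#m, A, B, C#m, D#dim. E, C#m7, B7 and Emaj7 all belong to that set. D7 (D–F#–A–C) is not: scale degree 7 in E major carries D#dim (vii°). In E minor the chord on that degree is D7, so here it functions as bVII7, borrowed from the parallel minor. But Bm7 (B–D–F#–A) is foreign: the diatonic V on degree 5 is B, whereas Bm7 comes from E minor. It is labeled v7.

bVII7, v7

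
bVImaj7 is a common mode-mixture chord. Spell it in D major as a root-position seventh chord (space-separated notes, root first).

Bb D F A

bVImaj7 is built on the lowered scale degree 6. In D major degree 6 is B; lowered it becomes Bb. In D minor the chord on Bb is Bb–D–F–A.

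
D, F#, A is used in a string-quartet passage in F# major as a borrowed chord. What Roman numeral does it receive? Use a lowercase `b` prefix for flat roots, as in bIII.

The root D is the lowered 6th scale degree — diatonically F# major has D# there. The diatonic chord on degree 6 would be D#m (vi), but D–F#–A is the major chord from F# minor. As a borrowed chord it is labeled bVI.

bVI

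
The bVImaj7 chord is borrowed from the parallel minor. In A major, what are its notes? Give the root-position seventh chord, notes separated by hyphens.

The root of bVImaj7 is the lowered 6th degree: F# becomes F. Building the major-seventh chord from the parallel minor on F: F–A–C–E.

F-A-C-E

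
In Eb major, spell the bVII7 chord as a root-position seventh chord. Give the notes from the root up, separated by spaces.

Scale degree 7 in Eb major is D. bVII7 uses the lowered form, Db, taken from Eb minor. Building the dominant-seventh chord from the parallel minor on Db: Db–F–Ab–Cb.

Db F Ab Cb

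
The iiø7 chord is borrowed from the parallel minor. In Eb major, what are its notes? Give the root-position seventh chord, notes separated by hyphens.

F-Ab-Cb-Eb

iiø7 is built on scale degree 2, which is F in both Eb major and its parallel. Building the half-diminished-seventh chord from the parallel minor on F: F–Ab–Cb–Eb.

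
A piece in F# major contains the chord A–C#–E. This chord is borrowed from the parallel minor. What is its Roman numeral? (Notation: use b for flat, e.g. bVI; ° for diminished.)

In F# major scale degree 3 is A#; A is its lowered form, from F# minor. A–C#–E is a major chord — the form found in F# minor, not the diatonic iii (A#m). Borrowed into F# major it is written bIII.

bIII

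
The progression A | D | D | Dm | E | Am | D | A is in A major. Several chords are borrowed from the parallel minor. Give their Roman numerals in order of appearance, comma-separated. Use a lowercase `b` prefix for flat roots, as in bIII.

The diatonic triads in A major are A, Bm, C#m, D, E, F#m, G#dim. A, D and E all belong to that set. Dm (D–F–A) doesn't fit — on degree 4 A major would have D (IV). Dm is the degree-4 chord of A minor, so it is the borrowed iv. Am (A–C–E) is not: scale degree 1 in A major carries A (I). In A minor the chord on that degree is Am, so here it functions as i, borrowed from the parallel minor.

iv, i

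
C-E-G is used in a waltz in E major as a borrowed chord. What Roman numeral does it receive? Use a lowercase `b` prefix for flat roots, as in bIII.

In E major scale degree 6 is C#; C is its lowered form, from E minor. The diatonic chord on degree 6 would be C#m (vi), but C–E–G is the major chord from E minor. As a borrowed chord it is labeled bVI.

bVI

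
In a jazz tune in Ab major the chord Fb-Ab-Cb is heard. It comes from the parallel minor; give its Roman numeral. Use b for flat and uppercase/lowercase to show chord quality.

Fb is the lowered form of scale degree 6 in Ab major (the diatonic degree 6 is F). Diatonically Ab major has Fm (vi) on that degree; Fb–Ab–Cb is instead the major chord native to Ab minor, so it takes the label bVI.

bVI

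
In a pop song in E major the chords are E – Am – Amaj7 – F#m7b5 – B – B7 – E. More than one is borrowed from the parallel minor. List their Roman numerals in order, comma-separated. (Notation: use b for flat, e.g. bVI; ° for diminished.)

In E major the diatonic chords are E, F#m, G#m, A, B, C#m, D#dim. E, Amaj7, B and B7 are all diatonic. But Am (A–C–E) is foreign: the diatonic IV on degree 4 is A, whereas Am comes from E minor. It is labeled iv. But F#m7b5 (F#–A–C–E) is foreign: the diatonic ii on degree 2 is F#m, whereas F#m7b5 comes from E minor. It is labeled iiø7.

iv, iiø7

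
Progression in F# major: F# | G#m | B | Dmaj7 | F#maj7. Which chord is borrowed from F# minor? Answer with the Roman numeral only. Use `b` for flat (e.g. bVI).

bVImaj7

F# major has the diatonic set F#, G#m, A#m, B, C#, D#m, E#dim. F#, G#m, B and F#maj7 are all diatonic. Dmaj7 (D–F#–A–C#) doesn't fit — on degree 6 F# major would have D#m (vi). Dmaj7 is the degree-6 chord of F# minor, so it is the borrowed bVImaj7.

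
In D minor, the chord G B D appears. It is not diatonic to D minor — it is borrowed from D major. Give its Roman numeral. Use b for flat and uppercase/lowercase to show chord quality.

IV

G is scale degree 4 in D minor. The diatonic chord on degree 4 would be Gm (iv), but G–B–D is the major chord from D major. As a borrowed chord it is labeled IV.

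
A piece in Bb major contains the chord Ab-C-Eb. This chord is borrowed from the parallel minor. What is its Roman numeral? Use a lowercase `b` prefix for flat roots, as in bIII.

In Bb major scale degree 7 is A; Ab is its lowered form, from Bb minor. Ab–C–Eb is a major chord — the form found in Bb minor, not the diatonic vii° (Adim). Borrowed into Bb major it is written bVII.

bVII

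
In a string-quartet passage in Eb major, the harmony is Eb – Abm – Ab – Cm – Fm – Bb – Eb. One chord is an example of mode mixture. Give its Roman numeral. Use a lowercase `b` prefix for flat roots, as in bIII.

iv

The diatonic triads in Eb major are Eb, Fm, Gm, Ab, Bb, Cm, Ddim. Eb, Ab, Cm, Fm and Bb all belong to that set. Abm (Ab–Cb–Eb) doesn't fit — on degree 4 Eb major would have Ab (IV). Abm is the degree-4 chord of Eb minor, so it is the borrowed iv.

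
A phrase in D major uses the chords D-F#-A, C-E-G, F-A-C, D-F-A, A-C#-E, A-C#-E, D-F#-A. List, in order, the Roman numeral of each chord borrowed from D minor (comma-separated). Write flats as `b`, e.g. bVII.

D major has the diatonic set D, Em, F#m, G, A, Bm, C#dim. D–F#–A = D and A–C#–E = A are both diatonic. C–E–G doesn't fit — on degree 7 D major would have C#dim (vii°). C is the degree-7 chord of D minor, so it is the borrowed bVII. F–A–C doesn't fit — on degree 3 D major would have F#m (iii). F is the degree-3 chord of D minor, so it is the borrowed bIII. But D–F–A is foreign: the diatonic I on degree 1 is D, whereas Dm comes from D minor. It is labeled i.

bVII, bIII, i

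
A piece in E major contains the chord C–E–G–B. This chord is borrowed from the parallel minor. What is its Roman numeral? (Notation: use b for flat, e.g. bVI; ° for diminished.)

bVImaj7

The root C is the lowered 6th scale degree — diatonically E major has C# there. Diatonically E major has C#m (vi) on that degree; C–E–G–B is instead the major-seventh chord native to E minor, so it takes the label bVImaj7.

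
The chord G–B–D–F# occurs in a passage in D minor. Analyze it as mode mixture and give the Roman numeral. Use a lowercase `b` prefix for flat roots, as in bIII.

G is scale degree 4 in D minor. Diatonically D minor has Gm (iv) on that degree; G–B–D–F# is instead the major-seventh chord native to D major, so it takes the label IVmaj7.

IVmaj7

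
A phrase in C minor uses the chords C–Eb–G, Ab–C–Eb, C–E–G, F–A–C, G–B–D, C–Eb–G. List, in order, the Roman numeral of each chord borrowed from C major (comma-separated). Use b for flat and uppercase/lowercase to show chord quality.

I, IV

In C minor (with V from harmonic minor) the diatonic chords are Cm, Ddim, Eb, Fm, G, Ab, Bb. C–Eb–G = Cm, Ab–C–Eb = Ab and G–B–D = G all belong to that set. But C–E–G is foreign: the diatonic i on degree 1 is Cm, whereas C comes from C major. It is labeled I. F–A–C doesn't fit — on degree 4 C minor would have Fm (iv). F is the degree-4 chord of C major, so it is the borrowed IV.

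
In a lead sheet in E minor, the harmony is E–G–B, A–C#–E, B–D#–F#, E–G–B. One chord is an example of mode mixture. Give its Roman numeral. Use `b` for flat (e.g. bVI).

IV

E minor has the diatonic set Em, F#dim, G, Am, B, C, D (with V from harmonic minor). Of the given chords, E–G–B = Em and B–D#–F# = B are diatonic. A–C#–E is not: scale degree 4 in E minor carries Am (iv). In E major the chord on that degree is A, so here it functions as IV, borrowed from the parallel major.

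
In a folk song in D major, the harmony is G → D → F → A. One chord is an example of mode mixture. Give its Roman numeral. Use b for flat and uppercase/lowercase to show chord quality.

D major has the diatonic set D, Em, F#m, G, A, Bm, C#dim. G, D and A all belong to that set. F (F–A–C) doesn't fit — on degree 3 D major would have F#m (iii). F is the degree-3 chord of D minor, so it is the borrowed bIII.

bIII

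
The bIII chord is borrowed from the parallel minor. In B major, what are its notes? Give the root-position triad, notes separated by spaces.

D F# A

bIII is built on the lowered scale degree 3. In B major degree 3 is D#; lowered it becomes D. Building the major chord from the parallel minor on D: D–F#–A.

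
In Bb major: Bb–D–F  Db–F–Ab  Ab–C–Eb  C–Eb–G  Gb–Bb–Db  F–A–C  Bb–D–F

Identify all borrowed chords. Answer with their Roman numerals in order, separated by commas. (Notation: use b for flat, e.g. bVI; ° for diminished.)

bIII, bVII, bVI

The diatonic triads in Bb major are Bb, Cm, Dm, Eb, F, Gm, Adim. Bb–D–F = Bb, C–Eb–G = Cm and F–A–C = F are all diatonic. Db–F–Ab is not: scale degree 3 in Bb major carries Dm (iii). In Bb minor the chord on that degree is Db, so here it functions as bIII, borrowed from the parallel minor. Ab–C–Eb doesn't fit — on degree 7 Bb major would have Adim (vii°). Ab is the degree-7 chord of Bb minor, so it is the borrowed bVII. Gb–Bb–Db is not: scale degree 6 in Bb major carries Gm (vi). In Bb minor the chord on that degree is Gb, so here it functions as bVI, borrowed from the parallel minor.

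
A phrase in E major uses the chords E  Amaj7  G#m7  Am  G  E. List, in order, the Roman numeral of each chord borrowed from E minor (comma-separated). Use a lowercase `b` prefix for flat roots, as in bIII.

iv, bIII

E major has the diatonic set E, F#m, G#m, A, B, C#m, D#dim. E, Amaj7 and G#m7 are all diatonic. But Am (A–C–E) is foreign: the diatonic IV on degree 4 is A, whereas Am comes from E minor. It is labeled iv. But G (G–B–D) is foreign: the diatonic iii on degree 3 is G#m, whereas G comes from E minor. It is labeled bIII.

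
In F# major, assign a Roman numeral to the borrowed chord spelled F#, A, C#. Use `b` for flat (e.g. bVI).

The root F# is the diatonic 1st degree of F# major; the borrowing shows in the chord quality. Diatonically F# major has F# (I) on that degree; F#–A–C# is instead the minor chord native to F# minor, so it takes the label i.

i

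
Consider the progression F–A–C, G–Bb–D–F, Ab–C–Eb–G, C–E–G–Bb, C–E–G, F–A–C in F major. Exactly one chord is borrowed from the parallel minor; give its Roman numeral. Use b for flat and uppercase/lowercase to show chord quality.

In F major the diatonic chords are F, Gm, Am, Bb, C, Dm, Edim. Of the given chords, F–A–C = F, G–Bb–D–F = Gm7, C–E–G–Bb = C7 and C–E–G = C are diatonic. Ab–C–Eb–G doesn't fit — on degree 3 F major would have Am (iii). Abmaj7 is the degree-3 chord of F minor, so it is the borrowed bIIImaj7.

bIIImaj7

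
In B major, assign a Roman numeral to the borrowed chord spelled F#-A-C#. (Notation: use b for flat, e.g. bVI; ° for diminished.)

v

F# is scale degree 5 in B major. F#–A–C# is a minor chord — the form found in B minor, not the diatonic V (F#). Borrowed into B major it is written v.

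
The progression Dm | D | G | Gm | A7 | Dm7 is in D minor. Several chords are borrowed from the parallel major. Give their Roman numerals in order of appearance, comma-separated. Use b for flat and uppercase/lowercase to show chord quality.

I, IV

In D minor (with V from harmonic minor) the diatonic chords are Dm, Edim, F, Gm, A, Bb, C. Dm, Gm, A7 and Dm7 are all diatonic. But D (D–F#–A) is foreign: the diatonic i on degree 1 is Dm, whereas D comes from D major. It is labeled I. G (G–B–D) is not: scale degree 4 in D minor carries Gm (iv). In D major the chord on that degree is G, so here it functions as IV, borrowed from the parallel major.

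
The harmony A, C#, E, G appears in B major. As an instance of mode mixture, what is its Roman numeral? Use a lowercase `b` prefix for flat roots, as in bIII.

bVII7

In B major scale degree 7 is A#; A is its lowered form, from B minor. A–C#–E–G is a dominant-seventh chord — the form found in B minor, not the diatonic vii° (A#dim). Borrowed into B major it is written bVII7.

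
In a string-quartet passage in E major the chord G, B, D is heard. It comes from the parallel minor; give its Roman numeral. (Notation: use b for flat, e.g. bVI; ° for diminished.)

bIII

G is the lowered form of scale degree 3 in E major (the diatonic degree 3 is G#). Diatonically E major has G#m (iii) on that degree; G–B–D is instead the major chord native to E minor, so it takes the label bIII.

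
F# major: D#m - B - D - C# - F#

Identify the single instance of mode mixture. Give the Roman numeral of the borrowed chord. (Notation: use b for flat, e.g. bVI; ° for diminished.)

bVI

F# major has the diatonic set F#, G#m, A#m, B, C#, D#m, E#dim. Of the given chords, D#m, B, C# and F# are diatonic. But D (D–F#–A) is foreign: the diatonic vi on degree 6 is D#m, whereas D comes from F# minor. It is labeled bVI.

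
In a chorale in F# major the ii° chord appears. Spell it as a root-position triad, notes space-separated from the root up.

G# B D

ii° is built on scale degree 2, which is G# in both F# major and its parallel. Stacking thirds in F# minor on G# gives G#–B–D.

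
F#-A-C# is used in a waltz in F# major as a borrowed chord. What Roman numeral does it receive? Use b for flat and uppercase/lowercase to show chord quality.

i

F# is scale degree 1 in F# major. F#–A–C# is a minor chord — the form found in F# minor, not the diatonic I (F#). Borrowed into F# major it is written i.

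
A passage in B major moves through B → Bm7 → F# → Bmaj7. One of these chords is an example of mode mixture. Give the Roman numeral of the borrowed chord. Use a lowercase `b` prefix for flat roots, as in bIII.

The diatonic triads in B major are B, C#m, D#m, E, F#, G#m, A#dim. B, F# and Bmaj7 all belong to that set. Bm7 (B–D–F#–A) is not: scale degree 1 in B major carries B (I). In B minor the chord on that degree is Bm7, so here it functions as i7, borrowed from the parallel minor.

i7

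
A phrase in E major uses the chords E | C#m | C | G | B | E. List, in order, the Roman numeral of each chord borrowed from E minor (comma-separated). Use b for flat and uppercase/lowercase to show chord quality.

bVI, bIII

The diatonic triads in E major are E, F#m, G#m, A, B, C#m, D#dim. Of the given chords, E, C#m and B are diatonic. But C (C–E–G) is foreign: the diatonic vi on degree 6 is C#m, whereas C comes from E minor. It is labeled bVI. G (G–B–D) is not: scale degree 3 in E major carries G#m (iii). In E minor the chord on that degree is G, so here it functions as bIII, borrowed from the parallel minor.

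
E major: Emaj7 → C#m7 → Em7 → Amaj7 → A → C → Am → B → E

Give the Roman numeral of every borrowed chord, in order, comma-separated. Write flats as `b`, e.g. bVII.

i7, bVI, iv

The diatonic triads in E major are E, F#m, G#m, A, B, C#m, D#dim. Emaj7, C#m7, Amaj7, A, B and E are all diatonic. But Em7 (E–G–B–D) is foreign: the diatonic I on degree 1 is E, whereas Em7 comes from E minor. It is labeled i7. C (C–E–G) is not: scale degree 6 in E major carries C#m (vi). In E minor the chord on that degree is C, so here it functions as bVI, borrowed from the parallel minor. Am (A–C–E) doesn't fit — on degree 4 E major would have A (IV). Am is the degree-4 chord of E minor, so it is the borrowed iv.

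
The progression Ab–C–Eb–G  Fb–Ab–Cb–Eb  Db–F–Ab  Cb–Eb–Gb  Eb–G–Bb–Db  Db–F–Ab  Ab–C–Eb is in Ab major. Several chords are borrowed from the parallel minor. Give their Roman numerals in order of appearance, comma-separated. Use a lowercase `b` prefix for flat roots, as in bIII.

In Ab major the diatonic chords are Ab, Bbm, Cm, Db, Eb, Fm, Gdim. Of the given chords, Ab–C–Eb–G = Abmaj7, Db–F–Ab = Db, Eb–G–Bb–Db = Eb7 and Ab–C–Eb = Ab are diatonic. Fb–Ab–Cb–Eb is not: scale degree 6 in Ab major carries Fm (vi). In Ab minor the chord on that degree is Fbmaj7, so here it functions as bVImaj7, borrowed from the parallel minor. Cb–Eb–Gb is not: scale degree 3 in Ab major carries Cm (iii). In Ab minor the chord on that degree is Cb, so here it functions as bIII, borrowed from the parallel minor.

bVImaj7, bIII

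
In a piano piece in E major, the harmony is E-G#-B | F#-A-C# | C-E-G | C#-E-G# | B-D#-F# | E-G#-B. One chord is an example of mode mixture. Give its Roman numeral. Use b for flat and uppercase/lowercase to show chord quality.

The diatonic triads in E major are E, F#m, G#m, A, B, C#m, D#dim. E–G#–B = E, F#–A–C# = F#m, C#–E–G# = C#m and B–D#–F# = B all belong to that set. C–E–G is not: scale degree 6 in E major carries C#m (vi). In E minor the chord on that degree is C, so here it functions as bVI, borrowed from the parallel minor.

bVI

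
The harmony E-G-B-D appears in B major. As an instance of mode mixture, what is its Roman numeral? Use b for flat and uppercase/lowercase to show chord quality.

iv7

The root E is the diatonic 4th degree of B major; the borrowing shows in the chord quality. Diatonically B major has E (IV) on that degree; E–G–B–D is instead the minor-seventh chord native to B minor, so it takes the label iv7.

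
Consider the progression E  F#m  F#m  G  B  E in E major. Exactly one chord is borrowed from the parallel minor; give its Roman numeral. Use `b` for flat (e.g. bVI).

bIII

The diatonic triads in E major are E, F#m, G#m, A, B, C#m, D#dim. E, F#m and B all belong to that set. G (G–B–D) is not: scale degree 3 in E major carries G#m (iii). In E minor the chord on that degree is G, so here it functions as bIII, borrowed from the parallel minor.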